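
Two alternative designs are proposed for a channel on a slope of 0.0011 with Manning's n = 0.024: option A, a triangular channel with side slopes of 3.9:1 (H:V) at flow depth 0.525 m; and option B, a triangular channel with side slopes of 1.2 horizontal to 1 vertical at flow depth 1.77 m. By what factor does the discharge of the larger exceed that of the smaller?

Channel A: For a triangular section with side slope z = 3.9: A = zy² = 3.9×0.525² = 1.075 m²; P = 2y√(1+z²) = 2×0.525×4.026 = 4.227 m. Hydraulic radius R = A/P = 1.075/4.227 = 0.2543 m. Q_A = (1/0.024)·1.075·0.2543^(2/3)·√0.0011 = 0.5962 m³/s.
Channel B: For a triangular section with side slope z = 1.2: A = zy² = 1.2×1.77² = 3.759 m²; P = 2y√(1+z²) = 2×1.77×1.562 = 5.53 m. Hydraulic radius R = A/P = 3.759/5.53 = 0.6799 m. Q_B = (1/0.024)·3.759·0.6799^(2/3)·√0.0011 = 4.017 m³/s.
The larger discharge is 4.017 m³/s and the smaller is 0.5962 m³/s; the ratio is 6.74.

6.74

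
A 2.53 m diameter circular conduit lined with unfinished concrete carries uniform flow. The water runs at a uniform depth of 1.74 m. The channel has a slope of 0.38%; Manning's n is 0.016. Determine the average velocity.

V = 3.17 m/s

For a circular section of diameter D = 2.53 m at depth y = 1.74 m, the central angle is θ = 2 arccos(1 − 2y/D) = 3.911 rad. Then A = (D²/8)(θ − sin θ) = 3.687 m² and P = Dθ/2 = 4.948 m.
Hydraulic radius R = A/P = 3.687/4.948 = 0.7451 m.
From Manning's equation, V = (1/n) R^(2/3) S^(1/2) = (1/0.016) × 0.7451^(2/3) × 0.0038^(1/2) = 3.17 m/s.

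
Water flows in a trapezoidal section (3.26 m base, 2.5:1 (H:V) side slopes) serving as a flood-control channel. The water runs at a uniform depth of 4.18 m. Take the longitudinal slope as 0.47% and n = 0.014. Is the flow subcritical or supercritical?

With bottom width b = 3.26 m and side slope z = 2.5: A = (b + zy)y = (3.26 + 2.5×4.18)×4.18 = 57.31 m²; P = b + 2y√(1+z²) = 3.26 + 2×4.18×2.693 = 25.77 m.
Hydraulic radius R = A/P = 57.31/25.77 = 2.224 m.
V = (1/n) R^(2/3) √S = (1/0.014) × 2.224^(2/3) × √0.0047 = 8.343 m/s. Hydraulic depth D_h = A/T = 57.31/24.16 = 2.372 m.
Froude number Fr = V/√(g·D_h) = 8.343/√(9.81×2.372) = 1.73, which is greater than 1, so the flow is supercritical.

supercritical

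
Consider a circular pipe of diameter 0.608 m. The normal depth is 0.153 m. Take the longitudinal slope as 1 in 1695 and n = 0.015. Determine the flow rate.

Q = 0.0186 m³/s

For a circular section of diameter D = 0.608 m at depth y = 0.153 m, the central angle is θ = 2 arccos(1 − 2y/D) = 2.102 rad. Then A = (D²/8)(θ − sin θ) = 0.05729 m² and P = Dθ/2 = 0.639 m.
Hydraulic radius R = A/P = 0.05729/0.639 = 0.08965 m.
Manning's equation: Q = (1/n) A R^(2/3) S^(1/2) = (1/0.015) × 0.05729 × 0.08965^(2/3) × 0.00059^(1/2) = 0.0186 m³/s.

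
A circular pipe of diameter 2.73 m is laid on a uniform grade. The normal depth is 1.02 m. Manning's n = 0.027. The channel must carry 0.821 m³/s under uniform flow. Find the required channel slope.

S = 0.00027

For a circular section of diameter D = 2.73 m at depth y = 1.02 m, the central angle is θ = 2 arccos(1 − 2y/D) = 2.631 rad. Then A = (D²/8)(θ − sin θ) = 1.995 m² and P = Dθ/2 = 3.591 m.
Hydraulic radius R = A/P = 1.995/3.591 = 0.5556 m.
From Manning's equation, S = [nQ / (1 A R^(2/3))]² = [0.027 × 0.821 / (1 × 1.995 × 0.5556^(2/3))]² = 0.00027.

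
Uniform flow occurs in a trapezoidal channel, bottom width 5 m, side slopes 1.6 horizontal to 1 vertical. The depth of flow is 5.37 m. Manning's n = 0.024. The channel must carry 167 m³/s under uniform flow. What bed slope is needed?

With bottom width b = 5 m and side slope z = 1.6: A = (b + zy)y = (5 + 1.6×5.37)×5.37 = 72.99 m²; P = b + 2y√(1+z²) = 5 + 2×5.37×1.887 = 25.26 m.
Hydraulic radius R = A/P = 72.99/25.26 = 2.889 m.
From Manning's equation, S = [nQ / (1 A R^(2/3))]² = [0.024 × 167 / (1 × 72.99 × 2.889^(2/3))]² = 0.000733.

S = 0.000733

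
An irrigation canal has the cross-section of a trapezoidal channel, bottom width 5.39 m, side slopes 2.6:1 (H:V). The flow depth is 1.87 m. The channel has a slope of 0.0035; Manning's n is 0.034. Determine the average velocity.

V = 1.98 m/s

With bottom width b = 5.39 m and side slope z = 2.6: A = (b + zy)y = (5.39 + 2.6×1.87)×1.87 = 19.17 m²; P = b + 2y√(1+z²) = 5.39 + 2×1.87×2.786 = 15.81 m.
Hydraulic radius R = A/P = 19.17/15.81 = 1.213 m.
From Manning's equation, V = (1/n) R^(2/3) S^(1/2) = (1/0.034) × 1.213^(2/3) × 0.0035^(1/2) = 1.98 m/s.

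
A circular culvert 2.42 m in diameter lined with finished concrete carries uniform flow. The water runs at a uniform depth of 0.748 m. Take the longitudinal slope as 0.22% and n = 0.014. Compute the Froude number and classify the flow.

For a circular section of diameter D = 2.42 m at depth y = 0.748 m, the central angle is θ = 2 arccos(1 − 2y/D) = 2.358 rad. Then A = (D²/8)(θ − sin θ) = 1.21 m² and P = Dθ/2 = 2.853 m.
Hydraulic radius R = A/P = 1.21/2.853 = 0.4239 m.
V = (1/n) R^(2/3) √S = (1/0.014) × 0.4239^(2/3) × √0.0022 = 1.891 m/s. Hydraulic depth D_h = A/T = 1.21/2.237 = 0.5408 m.
Froude number Fr = V/√(g·D_h) = 1.891/√(9.81×0.5408) = 0.821, which is less than 1, so the flow is subcritical.

subcritical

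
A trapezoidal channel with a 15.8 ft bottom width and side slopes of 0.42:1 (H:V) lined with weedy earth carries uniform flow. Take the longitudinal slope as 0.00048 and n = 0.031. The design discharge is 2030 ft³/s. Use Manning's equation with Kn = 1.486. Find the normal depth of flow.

y_n = 19.8 ft

Manning's equation rearranged: A R^(2/3) = nQ / (1.486·√S) = 0.031 × 2030 / (1.486 × √0.00048) = 1933.
Trying y = 21.9 ft: A R^(2/3) = 2306 — too large.
Trying y = 19.8 ft: A R^(2/3) = 1930 — ≈ 1933.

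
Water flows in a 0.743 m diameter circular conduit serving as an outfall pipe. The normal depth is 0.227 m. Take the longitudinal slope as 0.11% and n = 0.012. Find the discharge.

For a circular section of diameter D = 0.743 m at depth y = 0.227 m, the central angle is θ = 2 arccos(1 − 2y/D) = 2.343 rad. Then A = (D²/8)(θ − sin θ) = 0.1122 m² and P = Dθ/2 = 0.8703 m.
Hydraulic radius R = A/P = 0.1122/0.8703 = 0.1289 m.
Manning's equation: Q = (1/n) A R^(2/3) S^(1/2) = (1/0.012) × 0.1122 × 0.1289^(2/3) × 0.0011^(1/2) = 0.0791 m³/s.

Q = 0.0791 m³/s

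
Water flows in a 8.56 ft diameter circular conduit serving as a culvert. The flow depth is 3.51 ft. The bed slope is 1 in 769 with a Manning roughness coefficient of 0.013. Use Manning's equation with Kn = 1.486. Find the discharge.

For a circular section of diameter D = 8.56 ft at depth y = 3.51 ft, the central angle is θ = 2 arccos(1 − 2y/D) = 2.78 rad. Then A = (D²/8)(θ − sin θ) = 22.22 ft² and P = Dθ/2 = 11.9 ft.
Hydraulic radius R = A/P = 22.22/11.9 = 1.868 ft.
Manning's equation: Q = (1.486/n) A R^(2/3) S^(1/2) = (1.486/0.013) × 22.22 × 1.868^(2/3) × 0.0013^(1/2) = 139 ft³/s.

Q = 139 ft³/s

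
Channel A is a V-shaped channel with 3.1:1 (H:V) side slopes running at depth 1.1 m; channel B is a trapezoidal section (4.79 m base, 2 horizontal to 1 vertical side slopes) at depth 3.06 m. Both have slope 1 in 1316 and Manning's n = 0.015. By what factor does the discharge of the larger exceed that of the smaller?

Channel A: For a triangular section with side slope z = 3.1: A = zy² = 3.1×1.1² = 3.751 m²; P = 2y√(1+z²) = 2×1.1×3.257 = 7.166 m. Hydraulic radius R = A/P = 3.751/7.166 = 0.5234 m. Q_A = (1/0.015)·3.751·0.5234^(2/3)·√0.0007599 = 4.477 m³/s.
Channel B: With bottom width b = 4.79 m and side slope z = 2: A = (b + zy)y = (4.79 + 2×3.06)×3.06 = 33.38 m²; P = b + 2y√(1+z²) = 4.79 + 2×3.06×2.236 = 18.47 m. Hydraulic radius R = A/P = 33.38/18.47 = 1.807 m. Q_B = (1/0.015)·33.38·1.807^(2/3)·√0.0007599 = 91.02 m³/s.
The larger discharge is 91.02 m³/s and the smaller is 4.477 m³/s; the ratio is 20.3.

20.3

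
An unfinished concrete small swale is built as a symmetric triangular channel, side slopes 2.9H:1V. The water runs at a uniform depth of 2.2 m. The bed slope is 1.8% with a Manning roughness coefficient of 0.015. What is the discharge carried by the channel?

Q = 129 m³/s

For a triangular section with side slope z = 2.9: A = zy² = 2.9×2.2² = 14.04 m²; P = 2y√(1+z²) = 2×2.2×3.068 = 13.5 m.
Hydraulic radius R = A/P = 14.04/13.5 = 1.04 m.
Manning's equation: Q = (1/n) A R^(2/3) S^(1/2) = (1/0.015) × 14.04 × 1.04^(2/3) × 0.018^(1/2) = 129 m³/s.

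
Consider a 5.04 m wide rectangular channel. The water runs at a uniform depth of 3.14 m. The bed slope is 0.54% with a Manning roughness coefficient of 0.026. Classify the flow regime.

subcritical

Flow area A = b·y = 5.04 × 3.14 = 15.83 m². Wetted perimeter P = b + 2y = 5.04 + 2×3.14 = 11.32 m.
Hydraulic radius R = A/P = 15.83/11.32 = 1.398 m.
V = (1/n) R^(2/3) √S = (1/0.026) × 1.398^(2/3) × √0.0054 = 3.534 m/s. Hydraulic depth D_h = A/T = 15.83/5.04 = 3.14 m.
Froude number Fr = V/√(g·D_h) = 3.534/√(9.81×3.14) = 0.637, which is less than 1, so the flow is subcritical.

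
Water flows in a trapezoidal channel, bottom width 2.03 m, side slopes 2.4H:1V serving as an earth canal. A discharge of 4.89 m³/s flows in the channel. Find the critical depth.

At critical depth, Q² T / (g A³) = 1, i.e. A³/T = Q²/g = 4.89²/9.81 = 2.438.
Try y = 0.79 m: A³/T = 5.125 — high.
Try y = 0.457 m: A³/T = 0.6908 — low.
Try y = 0.648 m: A³/T = 2.439 — ≈ 2.438.

y_c = 0.648 m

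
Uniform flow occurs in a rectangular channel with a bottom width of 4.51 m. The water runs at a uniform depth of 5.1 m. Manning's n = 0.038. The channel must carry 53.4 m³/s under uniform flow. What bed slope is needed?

Flow area A = b·y = 4.51 × 5.1 = 23 m². Wetted perimeter P = b + 2y = 4.51 + 2×5.1 = 14.71 m.
Hydraulic radius R = A/P = 23/14.71 = 1.564 m.
From Manning's equation, S = [nQ / (1 A R^(2/3))]² = [0.038 × 53.4 / (1 × 23 × 1.564^(2/3))]² = 0.00429.

S = 0.00429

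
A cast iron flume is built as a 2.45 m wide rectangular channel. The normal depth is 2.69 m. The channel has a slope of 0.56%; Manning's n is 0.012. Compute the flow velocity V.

V = 5.56 m/s

Flow area A = b·y = 2.45 × 2.69 = 6.591 m². Wetted perimeter P = b + 2y = 2.45 + 2×2.69 = 7.83 m.
Hydraulic radius R = A/P = 6.591/7.83 = 0.8417 m.
From Manning's equation, V = (1/n) R^(2/3) S^(1/2) = (1/0.012) × 0.8417^(2/3) × 0.0056^(1/2) = 5.56 m/s.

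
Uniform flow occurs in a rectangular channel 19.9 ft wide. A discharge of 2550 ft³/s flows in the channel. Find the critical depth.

y_c = 7.99 ft

For a rectangular channel, critical depth y_c = (q²/g)^(1/3) where q = Q/b = 2550/19.9 = 128.1 ft²/s.
So y_c = (128.1²/32.2)^(1/3) = 7.99 ft.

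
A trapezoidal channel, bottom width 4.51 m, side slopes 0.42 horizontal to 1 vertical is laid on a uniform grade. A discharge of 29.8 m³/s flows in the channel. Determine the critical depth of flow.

At critical depth, Q² T / (g A³) = 1, i.e. A³/T = Q²/g = 29.8²/9.81 = 90.52.
Trying y = 1.33 m: A³/T = 54.44 — short.
Trying y = 1.74 m: A³/T = 127 — over.
Trying y = 1.56 m: A³/T = 89.88 — ≈ 90.52.

y_c = 1.56 m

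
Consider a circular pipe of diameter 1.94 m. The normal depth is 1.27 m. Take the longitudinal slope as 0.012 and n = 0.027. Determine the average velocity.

For a circular section of diameter D = 1.94 m at depth y = 1.27 m, the central angle is θ = 2 arccos(1 − 2y/D) = 3.77 rad. Then A = (D²/8)(θ − sin θ) = 2.051 m² and P = Dθ/2 = 3.657 m.
Hydraulic radius R = A/P = 2.051/3.657 = 0.5607 m.
From Manning's equation, V = (1/n) R^(2/3) S^(1/2) = (1/0.027) × 0.5607^(2/3) × 0.012^(1/2) = 2.76 m/s.

V = 2.76 m/s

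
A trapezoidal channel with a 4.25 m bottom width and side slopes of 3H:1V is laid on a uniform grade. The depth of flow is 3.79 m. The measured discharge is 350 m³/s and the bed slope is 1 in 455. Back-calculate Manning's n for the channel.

n = 0.013

With bottom width b = 4.25 m and side slope z = 3: A = (b + zy)y = (4.25 + 3×3.79)×3.79 = 59.2 m²; P = b + 2y√(1+z²) = 4.25 + 2×3.79×3.162 = 28.22 m.
Hydraulic radius R = A/P = 59.2/28.22 = 2.098 m.
Rearranging Manning's equation: n = (1/Q) A R^(2/3) S^(1/2) = (1/350) × 59.2 × 2.098^(2/3) × √0.002198 = 0.013.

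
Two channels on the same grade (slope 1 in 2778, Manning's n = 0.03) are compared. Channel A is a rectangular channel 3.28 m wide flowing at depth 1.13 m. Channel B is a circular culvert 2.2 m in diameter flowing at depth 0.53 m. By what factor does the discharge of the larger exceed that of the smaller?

Channel A: Flow area A = b·y = 3.28 × 1.13 = 3.706 m². Wetted perimeter P = b + 2y = 3.28 + 2×1.13 = 5.54 m. Hydraulic radius R = A/P = 3.706/5.54 = 0.669 m. Q_A = (1/0.03)·3.706·0.669^(2/3)·√0.00036 = 1.793 m³/s.
Channel B: For a circular section of diameter D = 2.2 m at depth y = 0.53 m, the central angle is θ = 2 arccos(1 − 2y/D) = 2.052 rad. Then A = (D²/8)(θ − sin θ) = 0.7053 m² and P = Dθ/2 = 2.257 m. Hydraulic radius R = A/P = 0.7053/2.257 = 0.3124 m. Q_B = (1/0.03)·0.7053·0.3124^(2/3)·√0.00036 = 0.2054 m³/s.
The larger discharge is 1.793 m³/s and the smaller is 0.2054 m³/s; the ratio is 8.73.

8.73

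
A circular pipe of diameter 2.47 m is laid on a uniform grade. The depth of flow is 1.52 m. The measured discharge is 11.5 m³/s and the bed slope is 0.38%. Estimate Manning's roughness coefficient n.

For a circular section of diameter D = 2.47 m at depth y = 1.52 m, the central angle is θ = 2 arccos(1 − 2y/D) = 3.607 rad. Then A = (D²/8)(θ − sin θ) = 3.093 m² and P = Dθ/2 = 4.455 m.
Hydraulic radius R = A/P = 3.093/4.455 = 0.6944 m.
Rearranging Manning's equation: n = (1/Q) A R^(2/3) S^(1/2) = (1/11.5) × 3.093 × 0.6944^(2/3) × √0.0038 = 0.013.

n = 0.013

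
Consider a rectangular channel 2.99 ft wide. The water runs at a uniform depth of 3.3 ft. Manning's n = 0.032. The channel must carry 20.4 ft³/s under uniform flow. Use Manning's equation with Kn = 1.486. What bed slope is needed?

Flow area A = b·y = 2.99 × 3.3 = 9.867 ft². Wetted perimeter P = b + 2y = 2.99 + 2×3.3 = 9.59 ft.
Hydraulic radius R = A/P = 9.867/9.59 = 1.029 ft.
From Manning's equation, S = [nQ / (1.486 A R^(2/3))]² = [0.032 × 20.4 / (1.486 × 9.867 × 1.029^(2/3))]² = 0.00191.

S = 0.00191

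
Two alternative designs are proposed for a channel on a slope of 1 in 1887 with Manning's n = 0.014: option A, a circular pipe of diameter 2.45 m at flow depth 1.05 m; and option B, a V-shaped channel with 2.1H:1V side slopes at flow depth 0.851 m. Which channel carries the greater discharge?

Channel A: For a circular section of diameter D = 2.45 m at depth y = 1.05 m, the central angle is θ = 2 arccos(1 − 2y/D) = 2.855 rad. Then A = (D²/8)(θ − sin θ) = 1.93 m² and P = Dθ/2 = 3.497 m. Hydraulic radius R = A/P = 1.93/3.497 = 0.5518 m. Q_A = (1/0.014)·1.93·0.5518^(2/3)·√0.0005299 = 2.135 m³/s.
Channel B: For a triangular section with side slope z = 2.1: A = zy² = 2.1×0.851² = 1.521 m²; P = 2y√(1+z²) = 2×0.851×2.326 = 3.959 m. Hydraulic radius R = A/P = 1.521/3.959 = 0.3842 m. Q_B = (1/0.014)·1.521·0.3842^(2/3)·√0.0005299 = 1.322 m³/s.
Q_A = 2.135 m³/s vs Q_B = 1.322 m³/s, so channel A carries more.

channel A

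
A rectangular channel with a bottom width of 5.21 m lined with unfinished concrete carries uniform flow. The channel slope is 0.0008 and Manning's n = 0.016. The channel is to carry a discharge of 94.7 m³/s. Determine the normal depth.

y_n = 6.75 m

Manning's equation rearranged: A R^(2/3) = nQ / (1·√S) = 0.016 × 94.7 / (√0.0008) = 53.57.
Try y = 5.27 m: A R^(2/3) = 39.77 — too small.
Try y = 6.75 m: A R^(2/3) = 53.56 — ≈ 53.57.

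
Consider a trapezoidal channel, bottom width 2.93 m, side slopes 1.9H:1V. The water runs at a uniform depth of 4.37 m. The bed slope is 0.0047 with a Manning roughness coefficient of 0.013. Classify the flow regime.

supercritical

With bottom width b = 2.93 m and side slope z = 1.9: A = (b + zy)y = (2.93 + 1.9×4.37)×4.37 = 49.09 m²; P = b + 2y√(1+z²) = 2.93 + 2×4.37×2.147 = 21.7 m.
Hydraulic radius R = A/P = 49.09/21.7 = 2.263 m.
V = (1/n) R^(2/3) √S = (1/0.013) × 2.263^(2/3) × √0.0047 = 9.089 m/s. Hydraulic depth D_h = A/T = 49.09/19.54 = 2.513 m.
Froude number Fr = V/√(g·D_h) = 9.089/√(9.81×2.513) = 1.83, which is greater than 1, so the flow is supercritical.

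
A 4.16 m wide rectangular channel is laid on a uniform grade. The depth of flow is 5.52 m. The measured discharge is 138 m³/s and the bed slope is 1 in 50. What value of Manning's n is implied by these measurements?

Flow area A = b·y = 4.16 × 5.52 = 22.96 m². Wetted perimeter P = b + 2y = 4.16 + 2×5.52 = 15.2 m.
Hydraulic radius R = A/P = 22.96/15.2 = 1.511 m.
Rearranging Manning's equation: n = (1/Q) A R^(2/3) S^(1/2) = (1/138) × 22.96 × 1.511^(2/3) × √0.02 = 0.031.

n = 0.031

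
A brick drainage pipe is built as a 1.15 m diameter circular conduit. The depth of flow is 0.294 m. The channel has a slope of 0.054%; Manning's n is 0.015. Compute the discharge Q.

For a circular section of diameter D = 1.15 m at depth y = 0.294 m, the central angle is θ = 2 arccos(1 − 2y/D) = 2.12 rad. Then A = (D²/8)(θ − sin θ) = 0.2096 m² and P = Dθ/2 = 1.219 m.
Hydraulic radius R = A/P = 0.2096/1.219 = 0.1719 m.
Manning's equation: Q = (1/n) A R^(2/3) S^(1/2) = (1/0.015) × 0.2096 × 0.1719^(2/3) × 0.00054^(1/2) = 0.1 m³/s.

Q = 0.1 m³/s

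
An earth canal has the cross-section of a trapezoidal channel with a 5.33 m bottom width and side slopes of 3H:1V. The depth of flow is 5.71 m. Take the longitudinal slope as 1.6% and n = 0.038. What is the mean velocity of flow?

With bottom width b = 5.33 m and side slope z = 3: A = (b + zy)y = (5.33 + 3×5.71)×5.71 = 128.2 m²; P = b + 2y√(1+z²) = 5.33 + 2×5.71×3.162 = 41.44 m.
Hydraulic radius R = A/P = 128.2/41.44 = 3.095 m.
From Manning's equation, V = (1/n) R^(2/3) S^(1/2) = (1/0.038) × 3.095^(2/3) × 0.016^(1/2) = 7.07 m/s.

V = 7.07 m/s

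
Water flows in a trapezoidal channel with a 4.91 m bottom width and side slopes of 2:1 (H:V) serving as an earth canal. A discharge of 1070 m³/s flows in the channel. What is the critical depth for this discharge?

y_c = 7.85 m

At critical depth, Q² T / (g A³) = 1, i.e. A³/T = Q²/g = 1070²/9.81 = 116700.
Trying y = 8.91 m: A³/T = 204900 — high.
Trying y = 6.3 m: A³/T = 44580 — low.
Trying y = 7.85 m: A³/T = 116600 — close enough.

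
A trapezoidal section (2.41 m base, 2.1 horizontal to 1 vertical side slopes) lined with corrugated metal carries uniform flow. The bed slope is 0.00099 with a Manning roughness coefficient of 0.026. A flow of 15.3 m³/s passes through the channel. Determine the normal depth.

Manning's equation rearranged: A R^(2/3) = nQ / (1·√S) = 0.026 × 15.3 / (√0.00099) = 12.64.
At y = 1.62 m: A R^(2/3) = 9.078 — short.
At y = 2.12 m: A R^(2/3) = 16.29 — over.
At y = 1.89 m: A R^(2/3) = 12.66 — ≈ 12.64.

y_n = 1.89 m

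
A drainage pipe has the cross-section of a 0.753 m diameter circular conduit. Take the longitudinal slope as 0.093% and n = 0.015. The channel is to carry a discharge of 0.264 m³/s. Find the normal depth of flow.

Manning's equation rearranged: A R^(2/3) = nQ / (1·√S) = 0.015 × 0.264 / (√0.00093) = 0.1299.
Try y = 0.424 m: A R^(2/3) = 0.08898 — low.
Try y = 0.552 m: A R^(2/3) = 0.1298 — matches.

y_n = 0.552 m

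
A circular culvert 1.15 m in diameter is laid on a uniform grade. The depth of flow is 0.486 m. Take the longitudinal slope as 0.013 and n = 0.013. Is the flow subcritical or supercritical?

For a circular section of diameter D = 1.15 m at depth y = 0.486 m, the central angle is θ = 2 arccos(1 − 2y/D) = 2.831 rad. Then A = (D²/8)(θ − sin θ) = 0.4174 m² and P = Dθ/2 = 1.628 m.
Hydraulic radius R = A/P = 0.4174/1.628 = 0.2564 m.
V = (1/n) R^(2/3) √S = (1/0.013) × 0.2564^(2/3) × √0.013 = 3.54 m/s. Hydraulic depth D_h = A/T = 0.4174/1.136 = 0.3674 m.
Froude number Fr = V/√(g·D_h) = 3.54/√(9.81×0.3674) = 1.86, which is greater than 1, so the flow is supercritical.

supercritical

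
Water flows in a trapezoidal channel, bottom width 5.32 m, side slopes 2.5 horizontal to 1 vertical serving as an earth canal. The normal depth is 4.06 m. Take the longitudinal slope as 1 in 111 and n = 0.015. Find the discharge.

Q = 695 m³/s

With bottom width b = 5.32 m and side slope z = 2.5: A = (b + zy)y = (5.32 + 2.5×4.06)×4.06 = 62.81 m²; P = b + 2y√(1+z²) = 5.32 + 2×4.06×2.693 = 27.18 m.
Hydraulic radius R = A/P = 62.81/27.18 = 2.311 m.
Manning's equation: Q = (1/n) A R^(2/3) S^(1/2) = (1/0.015) × 62.81 × 2.311^(2/3) × 0.009009^(1/2) = 695 m³/s.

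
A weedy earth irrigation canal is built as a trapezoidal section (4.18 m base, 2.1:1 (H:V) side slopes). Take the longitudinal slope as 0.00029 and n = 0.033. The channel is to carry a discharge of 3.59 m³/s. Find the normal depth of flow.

Manning's equation rearranged: A R^(2/3) = nQ / (1·√S) = 0.033 × 3.59 / (√0.00029) = 6.957.
At y = 1.34 m: A R^(2/3) = 8.736 — high.
At y = 0.906 m: A R^(2/3) = 4.163 — low.
At y = 1.19 m: A R^(2/3) = 6.952 — close enough.

y_n = 1.19 m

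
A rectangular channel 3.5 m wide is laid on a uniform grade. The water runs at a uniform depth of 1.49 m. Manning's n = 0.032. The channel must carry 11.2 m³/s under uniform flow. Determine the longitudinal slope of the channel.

S = 0.00631

Flow area A = b·y = 3.5 × 1.49 = 5.215 m². Wetted perimeter P = b + 2y = 3.5 + 2×1.49 = 6.48 m.
Hydraulic radius R = A/P = 5.215/6.48 = 0.8048 m.
From Manning's equation, S = [nQ / (1 A R^(2/3))]² = [0.032 × 11.2 / (1 × 5.215 × 0.8048^(2/3))]² = 0.00631.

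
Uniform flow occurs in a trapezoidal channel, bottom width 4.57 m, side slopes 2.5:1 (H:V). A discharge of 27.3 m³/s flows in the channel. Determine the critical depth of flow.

At critical depth, Q² T / (g A³) = 1, i.e. A³/T = Q²/g = 27.3²/9.81 = 75.97.
At y = 1.38 m: A³/T = 118.2 — high.
At y = 0.954 m: A³/T = 31.27 — low.
At y = 1.22 m: A³/T = 75.3 — matches.

y_c = 1.22 m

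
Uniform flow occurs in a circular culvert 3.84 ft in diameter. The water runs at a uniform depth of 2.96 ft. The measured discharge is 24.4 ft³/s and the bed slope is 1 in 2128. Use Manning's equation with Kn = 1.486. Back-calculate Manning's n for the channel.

n = 0.014

For a circular section of diameter D = 3.84 ft at depth y = 2.96 ft, the central angle is θ = 2 arccos(1 − 2y/D) = 4.286 rad. Then A = (D²/8)(θ − sin θ) = 9.579 ft² and P = Dθ/2 = 8.23 ft.
Hydraulic radius R = A/P = 9.579/8.23 = 1.164 ft.
Rearranging Manning's equation: n = (1.486/Q) A R^(2/3) S^(1/2) = (1.486/24.4) × 9.579 × 1.164^(2/3) × √0.0004699 = 0.014.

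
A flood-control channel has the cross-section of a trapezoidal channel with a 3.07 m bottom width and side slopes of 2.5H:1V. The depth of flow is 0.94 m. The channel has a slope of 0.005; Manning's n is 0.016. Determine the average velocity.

V = 3.24 m/s

With bottom width b = 3.07 m and side slope z = 2.5: A = (b + zy)y = (3.07 + 2.5×0.94)×0.94 = 5.095 m²; P = b + 2y√(1+z²) = 3.07 + 2×0.94×2.693 = 8.132 m.
Hydraulic radius R = A/P = 5.095/8.132 = 0.6265 m.
From Manning's equation, V = (1/n) R^(2/3) S^(1/2) = (1/0.016) × 0.6265^(2/3) × 0.005^(1/2) = 3.24 m/s.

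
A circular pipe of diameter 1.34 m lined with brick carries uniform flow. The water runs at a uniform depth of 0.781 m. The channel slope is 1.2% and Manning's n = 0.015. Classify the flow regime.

For a circular section of diameter D = 1.34 m at depth y = 0.781 m, the central angle is θ = 2 arccos(1 − 2y/D) = 3.474 rad. Then A = (D²/8)(θ − sin θ) = 0.8532 m² and P = Dθ/2 = 2.328 m.
Hydraulic radius R = A/P = 0.8532/2.328 = 0.3665 m.
V = (1/n) R^(2/3) √S = (1/0.015) × 0.3665^(2/3) × √0.012 = 3.74 m/s. Hydraulic depth D_h = A/T = 0.8532/1.321 = 0.6456 m.
Froude number Fr = V/√(g·D_h) = 3.74/√(9.81×0.6456) = 1.49, which is greater than 1, so the flow is supercritical.

supercritical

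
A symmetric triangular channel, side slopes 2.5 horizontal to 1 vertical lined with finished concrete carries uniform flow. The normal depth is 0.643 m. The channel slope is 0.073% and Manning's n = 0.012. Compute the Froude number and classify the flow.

For a triangular section with side slope z = 2.5: A = zy² = 2.5×0.643² = 1.034 m²; P = 2y√(1+z²) = 2×0.643×2.693 = 3.463 m.
Hydraulic radius R = A/P = 1.034/3.463 = 0.2985 m.
V = (1/n) R^(2/3) √S = (1/0.012) × 0.2985^(2/3) × √0.00073 = 1.006 m/s. Hydraulic depth D_h = A/T = 1.034/3.215 = 0.3215 m.
Froude number Fr = V/√(g·D_h) = 1.006/√(9.81×0.3215) = 0.566, which is less than 1, so the flow is subcritical.

subcritical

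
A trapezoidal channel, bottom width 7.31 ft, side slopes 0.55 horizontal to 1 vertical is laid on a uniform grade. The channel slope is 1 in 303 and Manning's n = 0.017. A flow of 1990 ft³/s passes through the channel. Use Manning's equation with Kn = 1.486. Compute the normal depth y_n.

Manning's equation rearranged: A R^(2/3) = nQ / (1.486·√S) = 0.017 × 1990 / (1.486 × √0.0033) = 396.3.
At y = 9.56 ft: A R^(2/3) = 309 — low.
At y = 13.3 ft: A R^(2/3) = 581.1 — high.
At y = 10.9 ft: A R^(2/3) = 395.6 — close enough.

y_n = 10.9 ft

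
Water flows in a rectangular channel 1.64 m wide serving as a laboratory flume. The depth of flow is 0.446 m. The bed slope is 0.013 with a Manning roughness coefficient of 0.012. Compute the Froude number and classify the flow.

Flow area A = b·y = 1.64 × 0.446 = 0.7314 m². Wetted perimeter P = b + 2y = 1.64 + 2×0.446 = 2.532 m.
Hydraulic radius R = A/P = 0.7314/2.532 = 0.2889 m.
V = (1/n) R^(2/3) √S = (1/0.012) × 0.2889^(2/3) × √0.013 = 4.152 m/s. Hydraulic depth D_h = A/T = 0.7314/1.64 = 0.446 m.
Froude number Fr = V/√(g·D_h) = 4.152/√(9.81×0.446) = 1.99, which is greater than 1, so the flow is supercritical.

supercritical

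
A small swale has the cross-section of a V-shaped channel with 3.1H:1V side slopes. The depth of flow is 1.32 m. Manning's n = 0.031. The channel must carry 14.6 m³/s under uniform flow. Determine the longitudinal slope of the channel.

S = 0.0131

For a triangular section with side slope z = 3.1: A = zy² = 3.1×1.32² = 5.401 m²; P = 2y√(1+z²) = 2×1.32×3.257 = 8.599 m.
Hydraulic radius R = A/P = 5.401/8.599 = 0.6281 m.
From Manning's equation, S = [nQ / (1 A R^(2/3))]² = [0.031 × 14.6 / (1 × 5.401 × 0.6281^(2/3))]² = 0.0131.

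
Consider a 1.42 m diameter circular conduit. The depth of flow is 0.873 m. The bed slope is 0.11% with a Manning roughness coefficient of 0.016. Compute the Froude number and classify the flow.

For a circular section of diameter D = 1.42 m at depth y = 0.873 m, the central angle is θ = 2 arccos(1 − 2y/D) = 3.605 rad. Then A = (D²/8)(θ − sin θ) = 1.021 m² and P = Dθ/2 = 2.559 m.
Hydraulic radius R = A/P = 1.021/2.559 = 0.399 m.
V = (1/n) R^(2/3) √S = (1/0.016) × 0.399^(2/3) × √0.0011 = 1.123 m/s. Hydraulic depth D_h = A/T = 1.021/1.382 = 0.7389 m.
Froude number Fr = V/√(g·D_h) = 1.123/√(9.81×0.7389) = 0.417, which is less than 1, so the flow is subcritical.

subcritical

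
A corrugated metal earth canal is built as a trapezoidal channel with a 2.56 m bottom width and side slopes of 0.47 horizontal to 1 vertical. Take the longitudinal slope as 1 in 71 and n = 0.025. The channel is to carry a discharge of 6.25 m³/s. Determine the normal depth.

y_n = 0.719 m

Manning's equation rearranged: A R^(2/3) = nQ / (1·√S) = 0.025 × 6.25 / (√0.01408) = 1.317.
Try y = 0.808 m: A R^(2/3) = 1.588 — high.
Try y = 0.642 m: A R^(2/3) = 1.098 — low.
Try y = 0.719 m: A R^(2/3) = 1.316 — ≈ 1.317.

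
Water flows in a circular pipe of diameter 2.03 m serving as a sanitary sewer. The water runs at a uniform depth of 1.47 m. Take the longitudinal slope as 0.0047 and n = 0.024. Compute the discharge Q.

Q = 5.14 m³/s

For a circular section of diameter D = 2.03 m at depth y = 1.47 m, the central angle is θ = 2 arccos(1 − 2y/D) = 4.071 rad. Then A = (D²/8)(θ − sin θ) = 2.51 m² and P = Dθ/2 = 4.132 m.
Hydraulic radius R = A/P = 2.51/4.132 = 0.6074 m.
Manning's equation: Q = (1/n) A R^(2/3) S^(1/2) = (1/0.024) × 2.51 × 0.6074^(2/3) × 0.0047^(1/2) = 5.14 m³/s.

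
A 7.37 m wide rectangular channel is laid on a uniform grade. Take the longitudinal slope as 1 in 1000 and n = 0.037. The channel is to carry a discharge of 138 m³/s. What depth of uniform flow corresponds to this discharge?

Manning's equation rearranged: A R^(2/3) = nQ / (1·√S) = 0.037 × 138 / (√0.001) = 161.5.
At y = 7.91 m: A R^(2/3) = 107.8 — too small.
At y = 11.1 m: A R^(2/3) = 161.2 — close enough.

y_n = 11.1 m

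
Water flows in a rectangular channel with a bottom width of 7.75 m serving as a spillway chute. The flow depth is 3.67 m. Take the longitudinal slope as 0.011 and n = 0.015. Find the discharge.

Q = 303 m³/s

Flow area A = b·y = 7.75 × 3.67 = 28.44 m². Wetted perimeter P = b + 2y = 7.75 + 2×3.67 = 15.09 m.
Hydraulic radius R = A/P = 28.44/15.09 = 1.885 m.
Manning's equation: Q = (1/n) A R^(2/3) S^(1/2) = (1/0.015) × 28.44 × 1.885^(2/3) × 0.011^(1/2) = 303 m³/s.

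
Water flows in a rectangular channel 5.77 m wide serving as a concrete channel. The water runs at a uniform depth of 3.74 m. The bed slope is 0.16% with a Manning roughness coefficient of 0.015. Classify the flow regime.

subcritical

Flow area A = b·y = 5.77 × 3.74 = 21.58 m². Wetted perimeter P = b + 2y = 5.77 + 2×3.74 = 13.25 m.
Hydraulic radius R = A/P = 21.58/13.25 = 1.629 m.
V = (1/n) R^(2/3) √S = (1/0.015) × 1.629^(2/3) × √0.0016 = 3.691 m/s. Hydraulic depth D_h = A/T = 21.58/5.77 = 3.74 m.
Froude number Fr = V/√(g·D_h) = 3.691/√(9.81×3.74) = 0.609, which is less than 1, so the flow is subcritical.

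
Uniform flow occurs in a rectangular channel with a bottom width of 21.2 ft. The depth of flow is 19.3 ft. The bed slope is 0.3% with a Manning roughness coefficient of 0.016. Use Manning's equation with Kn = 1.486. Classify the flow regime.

Flow area A = b·y = 21.2 × 19.3 = 409.2 ft². Wetted perimeter P = b + 2y = 21.2 + 2×19.3 = 59.8 ft.
Hydraulic radius R = A/P = 409.2/59.8 = 6.842 ft.
V = (1.486/n) R^(2/3) √S = (1.486/0.016) × 6.842^(2/3) × √0.003 = 18.33 ft/s. Hydraulic depth D_h = A/T = 409.2/21.2 = 19.3 ft.
Froude number Fr = V/√(g·D_h) = 18.33/√(32.2×19.3) = 0.735, which is less than 1, so the flow is subcritical.

subcritical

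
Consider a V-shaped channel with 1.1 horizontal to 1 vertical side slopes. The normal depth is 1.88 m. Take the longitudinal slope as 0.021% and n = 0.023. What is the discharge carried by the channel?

Q = 1.92 m³/s

For a triangular section with side slope z = 1.1: A = zy² = 1.1×1.88² = 3.888 m²; P = 2y√(1+z²) = 2×1.88×1.487 = 5.59 m.
Hydraulic radius R = A/P = 3.888/5.59 = 0.6955 m.
Manning's equation: Q = (1/n) A R^(2/3) S^(1/2) = (1/0.023) × 3.888 × 0.6955^(2/3) × 0.00021^(1/2) = 1.92 m³/s.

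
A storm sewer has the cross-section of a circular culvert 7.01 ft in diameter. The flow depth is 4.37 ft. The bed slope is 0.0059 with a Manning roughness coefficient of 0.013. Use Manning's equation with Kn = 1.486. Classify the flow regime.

supercritical

For a circular section of diameter D = 7.01 ft at depth y = 4.37 ft, the central angle is θ = 2 arccos(1 − 2y/D) = 3.64 rad. Then A = (D²/8)(θ − sin θ) = 25.3 ft² and P = Dθ/2 = 12.76 ft.
Hydraulic radius R = A/P = 25.3/12.76 = 1.983 ft.
V = (1.486/n) R^(2/3) √S = (1.486/0.013) × 1.983^(2/3) × √0.0059 = 13.86 ft/s. Hydraulic depth D_h = A/T = 25.3/6.793 = 3.724 ft.
Froude number Fr = V/√(g·D_h) = 13.86/√(32.2×3.724) = 1.27, which is greater than 1, so the flow is supercritical.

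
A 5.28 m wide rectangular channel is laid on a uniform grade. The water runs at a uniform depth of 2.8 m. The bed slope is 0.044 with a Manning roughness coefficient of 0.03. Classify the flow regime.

supercritical

Flow area A = b·y = 5.28 × 2.8 = 14.78 m². Wetted perimeter P = b + 2y = 5.28 + 2×2.8 = 10.88 m.
Hydraulic radius R = A/P = 14.78/10.88 = 1.359 m.
V = (1/n) R^(2/3) √S = (1/0.03) × 1.359^(2/3) × √0.044 = 8.578 m/s. Hydraulic depth D_h = A/T = 14.78/5.28 = 2.8 m.
Froude number Fr = V/√(g·D_h) = 8.578/√(9.81×2.8) = 1.64, which is greater than 1, so the flow is supercritical.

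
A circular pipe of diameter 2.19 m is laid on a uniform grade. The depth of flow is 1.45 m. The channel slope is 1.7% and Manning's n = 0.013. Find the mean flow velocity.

V = 7.42 m/s

For a circular section of diameter D = 2.19 m at depth y = 1.45 m, the central angle is θ = 2 arccos(1 − 2y/D) = 3.802 rad. Then A = (D²/8)(θ − sin θ) = 2.647 m² and P = Dθ/2 = 4.163 m.
Hydraulic radius R = A/P = 2.647/4.163 = 0.6358 m.
From Manning's equation, V = (1/n) R^(2/3) S^(1/2) = (1/0.013) × 0.6358^(2/3) × 0.017^(1/2) = 7.42 m/s.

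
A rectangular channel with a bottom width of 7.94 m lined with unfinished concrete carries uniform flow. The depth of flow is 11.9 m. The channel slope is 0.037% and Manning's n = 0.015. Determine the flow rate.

Flow area A = b·y = 7.94 × 11.9 = 94.49 m². Wetted perimeter P = b + 2y = 7.94 + 2×11.9 = 31.74 m.
Hydraulic radius R = A/P = 94.49/31.74 = 2.977 m.
Manning's equation: Q = (1/n) A R^(2/3) S^(1/2) = (1/0.015) × 94.49 × 2.977^(2/3) × 0.00037^(1/2) = 251 m³/s.

Q = 251 m³/s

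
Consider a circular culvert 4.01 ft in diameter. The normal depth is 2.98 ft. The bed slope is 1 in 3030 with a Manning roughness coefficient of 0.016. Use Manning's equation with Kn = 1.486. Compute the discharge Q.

For a circular section of diameter D = 4.01 ft at depth y = 2.98 ft, the central angle is θ = 2 arccos(1 − 2y/D) = 4.157 rad. Then A = (D²/8)(θ − sin θ) = 10.06 ft² and P = Dθ/2 = 8.335 ft.
Hydraulic radius R = A/P = 10.06/8.335 = 1.207 ft.
Manning's equation: Q = (1.486/n) A R^(2/3) S^(1/2) = (1.486/0.016) × 10.06 × 1.207^(2/3) × 0.00033^(1/2) = 19.3 ft³/s.

Q = 19.3 ft³/s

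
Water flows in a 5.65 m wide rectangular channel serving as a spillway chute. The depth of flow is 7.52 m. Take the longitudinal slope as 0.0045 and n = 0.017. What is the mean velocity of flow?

V = 6.38 m/s

Flow area A = b·y = 5.65 × 7.52 = 42.49 m². Wetted perimeter P = b + 2y = 5.65 + 2×7.52 = 20.69 m.
Hydraulic radius R = A/P = 42.49/20.69 = 2.054 m.
From Manning's equation, V = (1/n) R^(2/3) S^(1/2) = (1/0.017) × 2.054^(2/3) × 0.0045^(1/2) = 6.38 m/s.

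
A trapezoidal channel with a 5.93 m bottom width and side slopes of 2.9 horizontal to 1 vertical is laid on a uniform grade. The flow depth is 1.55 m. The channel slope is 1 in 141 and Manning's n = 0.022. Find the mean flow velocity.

V = 3.95 m/s

With bottom width b = 5.93 m and side slope z = 2.9: A = (b + zy)y = (5.93 + 2.9×1.55)×1.55 = 16.16 m²; P = b + 2y√(1+z²) = 5.93 + 2×1.55×3.068 = 15.44 m.
Hydraulic radius R = A/P = 16.16/15.44 = 1.047 m.
From Manning's equation, V = (1/n) R^(2/3) S^(1/2) = (1/0.022) × 1.047^(2/3) × 0.007092^(1/2) = 3.95 m/s.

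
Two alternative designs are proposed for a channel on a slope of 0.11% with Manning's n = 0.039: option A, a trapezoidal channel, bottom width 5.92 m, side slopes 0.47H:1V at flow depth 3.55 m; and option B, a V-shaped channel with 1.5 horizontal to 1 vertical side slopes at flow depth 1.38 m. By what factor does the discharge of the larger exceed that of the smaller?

Channel A: With bottom width b = 5.92 m and side slope z = 0.47: A = (b + zy)y = (5.92 + 0.47×3.55)×3.55 = 26.94 m²; P = b + 2y√(1+z²) = 5.92 + 2×3.55×1.105 = 13.77 m. Hydraulic radius R = A/P = 26.94/13.77 = 1.957 m. Q_A = (1/0.039)·26.94·1.957^(2/3)·√0.0011 = 35.84 m³/s.
Channel B: For a triangular section with side slope z = 1.5: A = zy² = 1.5×1.38² = 2.857 m²; P = 2y√(1+z²) = 2×1.38×1.803 = 4.976 m. Hydraulic radius R = A/P = 2.857/4.976 = 0.5741 m. Q_B = (1/0.039)·2.857·0.5741^(2/3)·√0.0011 = 1.678 m³/s.
The larger discharge is 35.84 m³/s and the smaller is 1.678 m³/s; the ratio is 21.4.

21.4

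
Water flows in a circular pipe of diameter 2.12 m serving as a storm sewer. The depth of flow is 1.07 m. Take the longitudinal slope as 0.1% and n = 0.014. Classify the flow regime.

subcritical

For a circular section of diameter D = 2.12 m at depth y = 1.07 m, the central angle is θ = 2 arccos(1 − 2y/D) = 3.16 rad. Then A = (D²/8)(θ − sin θ) = 1.786 m² and P = Dθ/2 = 3.35 m.
Hydraulic radius R = A/P = 1.786/3.35 = 0.5332 m.
V = (1/n) R^(2/3) √S = (1/0.014) × 0.5332^(2/3) × √0.001 = 1.485 m/s. Hydraulic depth D_h = A/T = 1.786/2.12 = 0.8426 m.
Froude number Fr = V/√(g·D_h) = 1.485/√(9.81×0.8426) = 0.517, which is less than 1, so the flow is subcritical.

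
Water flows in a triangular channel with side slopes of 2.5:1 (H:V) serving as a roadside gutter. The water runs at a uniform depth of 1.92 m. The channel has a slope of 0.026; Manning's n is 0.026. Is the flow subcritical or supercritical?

For a triangular section with side slope z = 2.5: A = zy² = 2.5×1.92² = 9.216 m²; P = 2y√(1+z²) = 2×1.92×2.693 = 10.34 m.
Hydraulic radius R = A/P = 9.216/10.34 = 0.8913 m.
V = (1/n) R^(2/3) √S = (1/0.026) × 0.8913^(2/3) × √0.026 = 5.744 m/s. Hydraulic depth D_h = A/T = 9.216/9.6 = 0.96 m.
Froude number Fr = V/√(g·D_h) = 5.744/√(9.81×0.96) = 1.87, which is greater than 1, so the flow is supercritical.

supercritical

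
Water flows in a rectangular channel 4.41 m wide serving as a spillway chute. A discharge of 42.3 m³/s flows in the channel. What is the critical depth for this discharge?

For a rectangular channel, critical depth y_c = (q²/g)^(1/3) where q = Q/b = 42.3/4.41 = 9.592 m²/s.
So y_c = (9.592²/9.81)^(1/3) = 2.11 m.

y_c = 2.11 m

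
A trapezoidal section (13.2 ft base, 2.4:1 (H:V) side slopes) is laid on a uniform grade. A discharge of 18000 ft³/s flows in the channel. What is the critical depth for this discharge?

At critical depth, Q² T / (g A³) = 1, i.e. A³/T = Q²/g = 18000²/32.2 = 10060000.
At y = 12.8 ft: A³/T = 2380000 — too small.
At y = 17.8 ft: A³/T = 9998000 — matches.

y_c = 17.8 ft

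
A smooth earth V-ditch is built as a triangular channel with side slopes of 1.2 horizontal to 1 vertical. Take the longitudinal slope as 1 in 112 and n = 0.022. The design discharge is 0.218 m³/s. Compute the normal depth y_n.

y_n = 0.388 m

Manning's equation rearranged: A R^(2/3) = nQ / (1·√S) = 0.022 × 0.218 / (√0.008929) = 0.05076.
At y = 0.493 m: A R^(2/3) = 0.09618 — over.
At y = 0.295 m: A R^(2/3) = 0.02445 — short.
At y = 0.388 m: A R^(2/3) = 0.05078 — matches.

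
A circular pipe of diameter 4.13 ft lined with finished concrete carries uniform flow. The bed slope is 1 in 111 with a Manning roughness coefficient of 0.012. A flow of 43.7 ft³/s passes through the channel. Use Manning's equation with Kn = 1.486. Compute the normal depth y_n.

Manning's equation rearranged: A R^(2/3) = nQ / (1.486·√S) = 0.012 × 43.7 / (1.486 × √0.009009) = 3.718.
Trying y = 1.29 ft: A R^(2/3) = 2.897 — too small.
Trying y = 1.83 ft: A R^(2/3) = 5.546 — too large.
Trying y = 1.47 ft: A R^(2/3) = 3.714 — ≈ 3.718.

y_n = 1.47 ft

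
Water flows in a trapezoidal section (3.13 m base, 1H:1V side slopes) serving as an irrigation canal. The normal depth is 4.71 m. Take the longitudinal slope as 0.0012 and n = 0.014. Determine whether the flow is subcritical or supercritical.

subcritical

With bottom width b = 3.13 m and side slope z = 1: A = (b + zy)y = (3.13 + 1×4.71)×4.71 = 36.93 m²; P = b + 2y√(1+z²) = 3.13 + 2×4.71×1.414 = 16.45 m.
Hydraulic radius R = A/P = 36.93/16.45 = 2.245 m.
V = (1/n) R^(2/3) √S = (1/0.014) × 2.245^(2/3) × √0.0012 = 4.242 m/s. Hydraulic depth D_h = A/T = 36.93/12.55 = 2.942 m.
Froude number Fr = V/√(g·D_h) = 4.242/√(9.81×2.942) = 0.79, which is less than 1, so the flow is subcritical.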